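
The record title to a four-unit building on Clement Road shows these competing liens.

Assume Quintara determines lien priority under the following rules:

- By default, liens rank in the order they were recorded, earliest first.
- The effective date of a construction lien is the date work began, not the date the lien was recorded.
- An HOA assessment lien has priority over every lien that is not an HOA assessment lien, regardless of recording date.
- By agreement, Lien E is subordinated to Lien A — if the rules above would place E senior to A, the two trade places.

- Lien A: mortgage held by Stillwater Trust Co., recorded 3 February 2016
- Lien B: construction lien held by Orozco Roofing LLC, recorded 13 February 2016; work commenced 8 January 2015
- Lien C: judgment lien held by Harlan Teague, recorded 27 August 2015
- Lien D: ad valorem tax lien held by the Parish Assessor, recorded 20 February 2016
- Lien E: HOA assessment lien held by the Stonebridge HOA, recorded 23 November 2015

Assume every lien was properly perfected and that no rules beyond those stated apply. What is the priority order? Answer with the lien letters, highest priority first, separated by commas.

First, effective dates: B's effective date is 8 January 2015, when work began.
E, as an HOA assessment lien, has superpriority and ranks first.
Remaining liens by effective date: B (8 January 2015), C (27 August 2015), A (3 February 2016), D (20 February 2016).
E is senior to A before the subordination, so the two trade places.

A, B, C, E, D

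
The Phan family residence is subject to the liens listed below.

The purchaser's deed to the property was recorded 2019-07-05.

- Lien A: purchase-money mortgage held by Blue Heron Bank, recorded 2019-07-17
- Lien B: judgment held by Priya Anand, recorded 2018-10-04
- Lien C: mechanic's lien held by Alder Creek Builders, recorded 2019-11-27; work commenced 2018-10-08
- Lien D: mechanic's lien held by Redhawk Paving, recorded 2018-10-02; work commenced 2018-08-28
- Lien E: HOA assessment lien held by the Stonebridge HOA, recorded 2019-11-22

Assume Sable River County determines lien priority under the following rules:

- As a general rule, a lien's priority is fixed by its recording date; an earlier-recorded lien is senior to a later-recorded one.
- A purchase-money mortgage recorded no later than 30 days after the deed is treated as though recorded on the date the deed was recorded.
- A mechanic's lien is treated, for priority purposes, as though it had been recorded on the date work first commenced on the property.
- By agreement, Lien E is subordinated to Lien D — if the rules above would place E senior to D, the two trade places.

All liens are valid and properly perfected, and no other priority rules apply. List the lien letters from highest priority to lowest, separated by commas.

Effective dates: A's effective date is the deed date, 2019-07-05; C relates back to 2018-10-08 (work commenced); D relates back to 2018-08-28 (work commenced).
Sorted by effective date: D (2018-08-28), B (2018-10-04), C (2018-10-08), A (2019-07-05), E (2019-11-22).
E is already junior to D, so the subordination agreement changes nothing.

D, B, C, A, E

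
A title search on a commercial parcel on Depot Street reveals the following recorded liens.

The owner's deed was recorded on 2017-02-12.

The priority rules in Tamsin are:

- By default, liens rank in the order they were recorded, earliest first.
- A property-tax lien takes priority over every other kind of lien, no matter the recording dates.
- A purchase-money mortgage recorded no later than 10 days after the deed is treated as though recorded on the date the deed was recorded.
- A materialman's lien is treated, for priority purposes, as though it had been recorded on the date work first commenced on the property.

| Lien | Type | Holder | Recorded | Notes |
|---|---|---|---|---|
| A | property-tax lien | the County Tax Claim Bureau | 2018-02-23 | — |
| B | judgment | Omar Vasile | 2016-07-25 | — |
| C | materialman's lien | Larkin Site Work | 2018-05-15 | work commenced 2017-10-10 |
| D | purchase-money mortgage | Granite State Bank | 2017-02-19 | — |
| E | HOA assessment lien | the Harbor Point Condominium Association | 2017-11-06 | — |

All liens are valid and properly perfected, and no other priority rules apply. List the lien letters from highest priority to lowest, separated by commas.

Effective dates: C relates back to 2017-10-10 (work commenced); D relates back to the deed date 2017-02-12.
A, as a property-tax lien, has superpriority and ranks first.
Remaining liens by effective date: B (2016-07-25), D (2017-02-12), C (2017-10-10), E (2017-11-06).

A, B, D, C, E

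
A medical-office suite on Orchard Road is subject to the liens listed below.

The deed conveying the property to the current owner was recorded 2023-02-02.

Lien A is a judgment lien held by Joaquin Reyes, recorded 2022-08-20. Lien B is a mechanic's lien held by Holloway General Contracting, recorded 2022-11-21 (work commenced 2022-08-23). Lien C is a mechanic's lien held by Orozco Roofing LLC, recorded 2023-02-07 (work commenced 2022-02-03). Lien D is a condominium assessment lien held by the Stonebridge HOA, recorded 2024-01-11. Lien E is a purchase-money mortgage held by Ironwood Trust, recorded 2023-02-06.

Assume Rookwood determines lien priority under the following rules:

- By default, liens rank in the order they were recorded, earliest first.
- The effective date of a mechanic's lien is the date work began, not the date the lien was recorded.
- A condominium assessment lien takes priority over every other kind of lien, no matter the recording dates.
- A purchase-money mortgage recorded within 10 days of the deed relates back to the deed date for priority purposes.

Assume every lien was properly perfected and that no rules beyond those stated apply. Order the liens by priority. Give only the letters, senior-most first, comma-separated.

Effective dates after the stated exceptions: B is treated as recorded 2022-08-23, the work-commencement date; C is treated as recorded 2022-02-03, the work-commencement date; E's effective date is the deed date, 2023-02-02.
As a condominium assessment lien, D is senior to every other lien.
Remaining liens by effective date: C (2022-02-03), A (2022-08-20), B (2022-08-23), E (2023-02-02).

D, C, A, B, E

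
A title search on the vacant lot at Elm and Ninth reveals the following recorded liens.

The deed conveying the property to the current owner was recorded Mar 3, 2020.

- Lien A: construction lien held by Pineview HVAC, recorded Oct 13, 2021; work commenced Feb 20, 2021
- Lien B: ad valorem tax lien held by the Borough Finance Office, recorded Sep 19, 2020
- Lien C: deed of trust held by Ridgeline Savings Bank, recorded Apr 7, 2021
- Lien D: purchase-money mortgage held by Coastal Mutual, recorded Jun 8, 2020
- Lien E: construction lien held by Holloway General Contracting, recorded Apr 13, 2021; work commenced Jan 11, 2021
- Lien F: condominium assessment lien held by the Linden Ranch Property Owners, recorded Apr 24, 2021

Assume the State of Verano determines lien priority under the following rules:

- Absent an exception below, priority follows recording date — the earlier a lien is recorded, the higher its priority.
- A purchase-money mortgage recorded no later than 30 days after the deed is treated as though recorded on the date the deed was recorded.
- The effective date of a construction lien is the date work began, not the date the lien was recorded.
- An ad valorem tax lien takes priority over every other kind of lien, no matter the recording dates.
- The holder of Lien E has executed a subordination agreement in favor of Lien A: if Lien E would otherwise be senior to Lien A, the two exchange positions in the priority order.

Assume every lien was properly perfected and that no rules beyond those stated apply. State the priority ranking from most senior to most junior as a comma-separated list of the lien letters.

Adjusting effective dates: A relates back to Feb 20, 2021 (work commenced); D was recorded 97 days after the deed — beyond 30 days — so no relation-back applies; E relates back to Jan 11, 2021 (work commenced).
B is an ad valorem tax lien, so it outranks all other liens regardless of date.
Ordering the rest by effective date: D (Jun 8, 2020), E (Jan 11, 2021), A (Feb 20, 2021), C (Apr 7, 2021), F (Apr 24, 2021).
E would otherwise be senior to A, so under the subordination agreement E and A exchange positions.

B, D, A, E, C, F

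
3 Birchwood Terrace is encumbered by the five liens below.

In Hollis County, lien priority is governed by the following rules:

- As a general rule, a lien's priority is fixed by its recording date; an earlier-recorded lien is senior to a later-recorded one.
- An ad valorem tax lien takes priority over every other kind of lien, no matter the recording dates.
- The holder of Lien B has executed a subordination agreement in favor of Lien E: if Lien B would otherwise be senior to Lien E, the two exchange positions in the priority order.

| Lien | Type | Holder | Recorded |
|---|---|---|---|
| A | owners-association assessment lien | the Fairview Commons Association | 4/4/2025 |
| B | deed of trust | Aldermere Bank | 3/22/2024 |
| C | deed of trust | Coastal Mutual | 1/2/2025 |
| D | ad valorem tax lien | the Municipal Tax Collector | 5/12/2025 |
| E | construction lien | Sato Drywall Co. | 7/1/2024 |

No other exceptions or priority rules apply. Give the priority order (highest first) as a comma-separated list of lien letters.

D, E, B, C, A

As an ad valorem tax lien, D is senior to every other lien.
The other liens, earliest effective date first: B (3/22/2024), E (7/1/2024), C (1/2/2025), A (4/4/2025).
B would otherwise be senior to E, so under the subordination agreement B and E exchange positions.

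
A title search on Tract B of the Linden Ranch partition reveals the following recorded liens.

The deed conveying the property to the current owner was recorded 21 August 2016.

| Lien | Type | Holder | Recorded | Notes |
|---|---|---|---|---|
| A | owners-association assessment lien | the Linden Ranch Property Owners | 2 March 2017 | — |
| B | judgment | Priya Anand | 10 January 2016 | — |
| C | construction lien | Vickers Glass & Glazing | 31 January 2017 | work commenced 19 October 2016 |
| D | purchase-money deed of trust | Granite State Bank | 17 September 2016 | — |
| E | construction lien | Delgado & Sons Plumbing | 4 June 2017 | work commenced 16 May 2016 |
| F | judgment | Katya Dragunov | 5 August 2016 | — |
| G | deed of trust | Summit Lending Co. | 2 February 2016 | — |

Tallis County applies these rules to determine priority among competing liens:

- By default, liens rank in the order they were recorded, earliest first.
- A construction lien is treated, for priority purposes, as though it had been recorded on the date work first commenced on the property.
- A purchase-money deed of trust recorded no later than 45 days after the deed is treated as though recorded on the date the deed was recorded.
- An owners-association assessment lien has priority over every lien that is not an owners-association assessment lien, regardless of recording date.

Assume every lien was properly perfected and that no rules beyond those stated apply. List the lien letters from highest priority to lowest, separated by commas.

Adjusting effective dates: C relates back to 19 October 2016 (work commenced); D's effective date is the deed date, 21 August 2016; E's effective date is 16 May 2016, when work began.
A, as an owners-association assessment lien, has superpriority and ranks first.
Among the remaining liens, by effective date: B (10 January 2016), G (2 February 2016), E (16 May 2016), F (5 August 2016), D (21 August 2016), C (19 October 2016).

A, B, G, E, F, D, C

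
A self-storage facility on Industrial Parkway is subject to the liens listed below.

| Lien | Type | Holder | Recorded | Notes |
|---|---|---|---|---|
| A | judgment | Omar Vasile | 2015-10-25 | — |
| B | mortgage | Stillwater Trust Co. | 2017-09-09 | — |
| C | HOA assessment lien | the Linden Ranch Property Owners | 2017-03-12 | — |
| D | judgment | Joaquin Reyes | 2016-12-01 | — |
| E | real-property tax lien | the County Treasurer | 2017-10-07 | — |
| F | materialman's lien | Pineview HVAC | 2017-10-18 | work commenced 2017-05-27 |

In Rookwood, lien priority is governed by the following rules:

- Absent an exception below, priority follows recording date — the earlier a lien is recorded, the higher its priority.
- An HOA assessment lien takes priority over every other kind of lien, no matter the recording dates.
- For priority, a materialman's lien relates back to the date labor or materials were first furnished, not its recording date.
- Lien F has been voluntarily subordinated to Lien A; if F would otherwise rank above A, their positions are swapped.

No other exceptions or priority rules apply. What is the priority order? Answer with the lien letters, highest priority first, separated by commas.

Effective dates: F relates back to 2017-05-27 (work commenced).
C is an HOA assessment lien, so it outranks all other liens regardless of date.
The other liens, earliest effective date first: A (2015-10-25), D (2016-12-01), F (2017-05-27), B (2017-09-09), E (2017-10-07).
F is already junior to A, so the subordination agreement changes nothing.

C, A, D, F, B, E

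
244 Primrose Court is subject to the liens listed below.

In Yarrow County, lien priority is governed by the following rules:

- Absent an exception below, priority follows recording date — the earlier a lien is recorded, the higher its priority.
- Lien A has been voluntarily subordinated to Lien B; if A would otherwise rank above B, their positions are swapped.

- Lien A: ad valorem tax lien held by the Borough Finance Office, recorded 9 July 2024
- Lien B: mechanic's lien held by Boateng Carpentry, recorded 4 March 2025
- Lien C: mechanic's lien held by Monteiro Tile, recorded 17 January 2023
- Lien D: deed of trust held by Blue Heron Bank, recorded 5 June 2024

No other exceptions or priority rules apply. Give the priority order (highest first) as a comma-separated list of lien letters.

C, D, B, A

By effective date, earliest first: C (17 January 2023), D (5 June 2024), A (9 July 2024), B (4 March 2025).
Because A would otherwise rank above B, the subordination swaps them.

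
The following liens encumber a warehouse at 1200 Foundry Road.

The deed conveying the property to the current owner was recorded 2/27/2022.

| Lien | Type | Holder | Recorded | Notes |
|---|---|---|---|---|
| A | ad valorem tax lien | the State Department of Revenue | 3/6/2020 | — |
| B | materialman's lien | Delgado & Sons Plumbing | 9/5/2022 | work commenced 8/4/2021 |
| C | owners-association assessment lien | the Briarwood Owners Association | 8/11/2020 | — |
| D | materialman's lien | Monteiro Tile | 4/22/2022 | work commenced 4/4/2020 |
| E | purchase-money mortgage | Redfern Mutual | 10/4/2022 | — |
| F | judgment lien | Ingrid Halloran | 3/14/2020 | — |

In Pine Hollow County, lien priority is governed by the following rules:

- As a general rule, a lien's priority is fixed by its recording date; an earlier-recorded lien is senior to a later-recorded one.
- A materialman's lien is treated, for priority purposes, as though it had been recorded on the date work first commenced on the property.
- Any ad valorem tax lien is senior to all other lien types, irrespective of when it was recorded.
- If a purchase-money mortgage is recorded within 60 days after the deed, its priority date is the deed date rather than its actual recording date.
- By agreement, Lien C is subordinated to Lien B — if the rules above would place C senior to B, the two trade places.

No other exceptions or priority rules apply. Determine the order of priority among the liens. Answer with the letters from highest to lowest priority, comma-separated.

First, effective dates: B's effective date is 8/4/2021, when work began; D is treated as recorded 4/4/2020, the work-commencement date; E missed the 60-day window (219 days after the deed), so its recording date stands.
A, as an ad valorem tax lien, has superpriority and ranks first.
Ordering the rest by effective date: F (3/14/2020), D (4/4/2020), C (8/11/2020), B (8/4/2021), E (10/4/2022).
The subordination applies — C was senior to B — so C and B swap.

A, F, D, B, C, E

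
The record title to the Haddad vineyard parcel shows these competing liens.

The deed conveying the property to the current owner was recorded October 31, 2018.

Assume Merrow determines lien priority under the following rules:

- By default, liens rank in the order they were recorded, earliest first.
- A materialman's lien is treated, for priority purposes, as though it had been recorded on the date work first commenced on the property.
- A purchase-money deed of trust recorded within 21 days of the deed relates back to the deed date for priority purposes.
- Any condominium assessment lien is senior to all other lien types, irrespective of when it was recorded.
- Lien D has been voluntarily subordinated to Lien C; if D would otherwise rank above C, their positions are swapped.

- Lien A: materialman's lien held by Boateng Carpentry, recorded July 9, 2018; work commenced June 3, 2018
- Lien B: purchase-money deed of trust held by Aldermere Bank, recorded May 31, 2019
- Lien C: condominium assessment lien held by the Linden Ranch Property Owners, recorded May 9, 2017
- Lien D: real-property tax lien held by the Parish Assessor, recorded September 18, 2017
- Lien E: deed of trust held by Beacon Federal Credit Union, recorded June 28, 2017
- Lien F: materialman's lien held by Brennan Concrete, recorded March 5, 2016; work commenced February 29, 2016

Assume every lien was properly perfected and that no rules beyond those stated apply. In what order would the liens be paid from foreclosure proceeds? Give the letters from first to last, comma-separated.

Effective dates: A relates back to June 3, 2018 (work commenced); B missed the 21-day window (212 days after the deed), so its recording date stands; F is treated as recorded February 29, 2016, the work-commencement date.
C is a condominium assessment lien and takes priority over every other lien.
Remaining liens by effective date: F (February 29, 2016), E (June 28, 2017), D (September 18, 2017), A (June 3, 2018), B (May 31, 2019).
D is already junior to C, so the subordination agreement changes nothing.

C, F, E, D, A, B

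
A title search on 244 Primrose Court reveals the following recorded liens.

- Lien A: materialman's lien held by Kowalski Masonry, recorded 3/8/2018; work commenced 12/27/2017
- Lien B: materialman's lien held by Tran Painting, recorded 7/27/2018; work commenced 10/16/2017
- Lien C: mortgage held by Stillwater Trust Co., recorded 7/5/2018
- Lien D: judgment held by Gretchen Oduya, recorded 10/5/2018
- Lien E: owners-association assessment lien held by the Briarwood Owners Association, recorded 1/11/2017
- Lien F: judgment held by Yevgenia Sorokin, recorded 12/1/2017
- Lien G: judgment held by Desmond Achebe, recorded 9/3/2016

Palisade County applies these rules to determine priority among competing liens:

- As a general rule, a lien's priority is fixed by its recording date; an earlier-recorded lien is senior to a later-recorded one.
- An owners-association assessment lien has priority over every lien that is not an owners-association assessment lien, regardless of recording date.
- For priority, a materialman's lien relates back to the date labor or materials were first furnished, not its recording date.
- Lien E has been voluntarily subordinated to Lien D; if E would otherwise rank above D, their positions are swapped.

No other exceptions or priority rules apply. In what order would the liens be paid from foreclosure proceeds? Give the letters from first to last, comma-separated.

D, G, B, F, A, C, E

First, effective dates: A is treated as recorded 12/27/2017, the work-commencement date; B relates back to 10/16/2017 (work commenced).
E is an owners-association assessment lien and takes priority over every other lien.
Among the remaining liens, by effective date: G (9/3/2016), B (10/16/2017), F (12/1/2017), A (12/27/2017), C (7/5/2018), D (10/5/2018).
Because E would otherwise rank above D, the subordination swaps them.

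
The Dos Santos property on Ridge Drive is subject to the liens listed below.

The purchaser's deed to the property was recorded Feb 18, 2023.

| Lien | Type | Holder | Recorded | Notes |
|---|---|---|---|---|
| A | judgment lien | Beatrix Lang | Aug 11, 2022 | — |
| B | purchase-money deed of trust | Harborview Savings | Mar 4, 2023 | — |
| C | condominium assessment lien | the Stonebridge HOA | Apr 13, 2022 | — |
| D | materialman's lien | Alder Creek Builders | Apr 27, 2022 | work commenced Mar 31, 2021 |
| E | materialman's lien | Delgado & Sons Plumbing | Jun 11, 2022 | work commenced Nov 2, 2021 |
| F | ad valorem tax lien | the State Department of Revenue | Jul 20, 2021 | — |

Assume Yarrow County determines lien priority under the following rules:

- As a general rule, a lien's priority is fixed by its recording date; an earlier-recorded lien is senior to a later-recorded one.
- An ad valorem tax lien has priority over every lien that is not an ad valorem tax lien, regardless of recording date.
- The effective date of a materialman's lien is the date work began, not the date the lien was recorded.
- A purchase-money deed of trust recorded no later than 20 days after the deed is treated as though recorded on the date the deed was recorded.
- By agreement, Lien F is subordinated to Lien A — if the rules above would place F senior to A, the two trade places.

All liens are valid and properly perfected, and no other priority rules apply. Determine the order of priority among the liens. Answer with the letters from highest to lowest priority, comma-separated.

Adjusting effective dates: B was recorded within the 20-day window, so its effective date is the deed date Feb 18, 2023; D is treated as recorded Mar 31, 2021, the work-commencement date; E is treated as recorded Nov 2, 2021, the work-commencement date.
As an ad valorem tax lien, F is senior to every other lien.
Among the remaining liens, by effective date: D (Mar 31, 2021), E (Nov 2, 2021), C (Apr 13, 2022), A (Aug 11, 2022), B (Feb 18, 2023).
Because F would otherwise rank above A, the subordination swaps them.

A, D, E, C, F, B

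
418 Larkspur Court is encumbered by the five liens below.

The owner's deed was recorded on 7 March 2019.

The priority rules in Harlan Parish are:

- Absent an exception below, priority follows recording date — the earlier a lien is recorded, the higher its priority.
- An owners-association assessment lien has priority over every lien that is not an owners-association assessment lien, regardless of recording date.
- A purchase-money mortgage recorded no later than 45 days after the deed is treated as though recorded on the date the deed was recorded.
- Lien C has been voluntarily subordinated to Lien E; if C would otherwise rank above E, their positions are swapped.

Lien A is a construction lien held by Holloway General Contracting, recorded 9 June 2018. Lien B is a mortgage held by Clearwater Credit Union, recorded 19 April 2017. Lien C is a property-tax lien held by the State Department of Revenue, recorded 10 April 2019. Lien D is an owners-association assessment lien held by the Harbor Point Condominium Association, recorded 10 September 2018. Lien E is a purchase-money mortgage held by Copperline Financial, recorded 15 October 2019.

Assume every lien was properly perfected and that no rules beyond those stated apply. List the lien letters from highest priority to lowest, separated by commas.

First, effective dates: E was recorded 222 days after the deed, outside the 45-day window, so it keeps its recording date.
D is an owners-association assessment lien and takes priority over every other lien.
Ordering the rest by effective date: B (19 April 2017), A (9 June 2018), C (10 April 2019), E (15 October 2019).
C would otherwise be senior to E, so under the subordination agreement C and E exchange positions.

D, B, A, E, C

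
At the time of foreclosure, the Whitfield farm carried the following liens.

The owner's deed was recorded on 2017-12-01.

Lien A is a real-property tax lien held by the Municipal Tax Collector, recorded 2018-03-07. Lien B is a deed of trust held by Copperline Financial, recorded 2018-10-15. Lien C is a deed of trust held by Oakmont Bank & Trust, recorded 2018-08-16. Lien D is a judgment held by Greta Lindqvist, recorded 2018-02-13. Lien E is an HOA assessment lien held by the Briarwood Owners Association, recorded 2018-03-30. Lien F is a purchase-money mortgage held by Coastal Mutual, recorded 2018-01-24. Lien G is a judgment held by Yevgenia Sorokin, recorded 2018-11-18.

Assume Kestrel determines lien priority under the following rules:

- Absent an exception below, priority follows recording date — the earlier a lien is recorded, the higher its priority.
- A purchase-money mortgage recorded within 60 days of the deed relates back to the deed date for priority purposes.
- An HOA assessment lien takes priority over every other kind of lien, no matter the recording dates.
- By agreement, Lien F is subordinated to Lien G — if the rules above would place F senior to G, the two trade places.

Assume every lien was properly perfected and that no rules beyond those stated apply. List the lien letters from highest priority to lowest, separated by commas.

Adjusting effective dates: F relates back to the deed date 2017-12-01.
E, as an HOA assessment lien, has superpriority and ranks first.
Remaining liens by effective date: F (2017-12-01), D (2018-02-13), A (2018-03-07), C (2018-08-16), B (2018-10-15), G (2018-11-18).
F is senior to G before the subordination, so the two trade places.

E, G, D, A, C, B, F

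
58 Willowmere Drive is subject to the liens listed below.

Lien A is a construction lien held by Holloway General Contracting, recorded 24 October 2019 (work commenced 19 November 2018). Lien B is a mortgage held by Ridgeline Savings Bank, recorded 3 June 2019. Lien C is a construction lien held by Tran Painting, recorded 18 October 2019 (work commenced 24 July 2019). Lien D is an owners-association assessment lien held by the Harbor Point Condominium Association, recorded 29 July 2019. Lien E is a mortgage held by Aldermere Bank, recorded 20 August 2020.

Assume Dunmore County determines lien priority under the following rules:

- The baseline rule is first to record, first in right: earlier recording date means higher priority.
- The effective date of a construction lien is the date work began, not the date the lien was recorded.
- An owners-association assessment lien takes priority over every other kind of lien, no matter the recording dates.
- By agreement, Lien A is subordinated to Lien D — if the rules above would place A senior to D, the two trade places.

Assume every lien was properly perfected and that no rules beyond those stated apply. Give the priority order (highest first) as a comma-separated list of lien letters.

D, A, B, C, E

Adjusting effective dates: A is treated as recorded 19 November 2018, the work-commencement date; C is treated as recorded 24 July 2019, the work-commencement date.
As an owners-association assessment lien, D is senior to every other lien.
Ordering the rest by effective date: A (19 November 2018), B (3 June 2019), C (24 July 2019), E (20 August 2020).
Since A is not senior to D, the subordination leaves the order unchanged.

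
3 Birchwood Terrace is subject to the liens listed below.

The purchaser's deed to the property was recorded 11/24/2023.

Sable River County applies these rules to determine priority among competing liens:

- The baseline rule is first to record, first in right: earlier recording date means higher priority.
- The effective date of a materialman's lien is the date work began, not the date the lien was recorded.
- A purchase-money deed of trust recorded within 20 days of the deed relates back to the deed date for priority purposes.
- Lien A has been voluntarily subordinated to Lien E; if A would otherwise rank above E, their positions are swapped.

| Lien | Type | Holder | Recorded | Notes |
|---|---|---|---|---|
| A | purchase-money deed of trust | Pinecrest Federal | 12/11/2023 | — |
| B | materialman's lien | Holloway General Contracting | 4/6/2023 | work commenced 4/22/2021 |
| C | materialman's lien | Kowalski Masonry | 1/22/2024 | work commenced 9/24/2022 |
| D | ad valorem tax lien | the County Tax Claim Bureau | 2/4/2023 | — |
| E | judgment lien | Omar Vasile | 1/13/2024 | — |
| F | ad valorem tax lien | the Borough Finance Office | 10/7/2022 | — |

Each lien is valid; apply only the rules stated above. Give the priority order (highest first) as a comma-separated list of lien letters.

B, C, F, D, E, A

First, effective dates: A's effective date is the deed date, 11/24/2023; B is treated as recorded 4/22/2021, the work-commencement date; C relates back to 9/24/2022 (work commenced).
By effective date, earliest first: B (4/22/2021), C (9/24/2022), F (10/7/2022), D (2/4/2023), A (11/24/2023), E (1/13/2024).
A would otherwise be senior to E, so under the subordination agreement A and E exchange positions.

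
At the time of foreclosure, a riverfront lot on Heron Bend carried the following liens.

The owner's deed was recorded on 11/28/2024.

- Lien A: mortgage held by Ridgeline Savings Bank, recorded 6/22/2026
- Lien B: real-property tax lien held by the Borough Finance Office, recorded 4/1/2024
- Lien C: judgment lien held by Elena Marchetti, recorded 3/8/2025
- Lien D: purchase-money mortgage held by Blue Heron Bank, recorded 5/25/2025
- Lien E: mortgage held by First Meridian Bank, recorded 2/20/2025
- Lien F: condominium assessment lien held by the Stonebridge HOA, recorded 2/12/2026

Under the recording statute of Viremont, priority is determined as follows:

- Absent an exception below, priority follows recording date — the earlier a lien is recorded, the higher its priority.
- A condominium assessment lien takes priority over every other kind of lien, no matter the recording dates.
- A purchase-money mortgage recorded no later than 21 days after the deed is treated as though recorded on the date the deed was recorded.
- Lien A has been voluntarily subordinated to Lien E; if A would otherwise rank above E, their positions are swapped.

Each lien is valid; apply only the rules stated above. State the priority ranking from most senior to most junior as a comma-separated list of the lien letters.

Adjusting effective dates: D missed the 21-day window (178 days after the deed), so its recording date stands.
F, as a condominium assessment lien, has superpriority and ranks first.
The other liens, earliest effective date first: B (4/1/2024), E (2/20/2025), C (3/8/2025), D (5/25/2025), A (6/22/2026).
A already ranks below E; the subordination has no effect.

F, B, E, C, D, A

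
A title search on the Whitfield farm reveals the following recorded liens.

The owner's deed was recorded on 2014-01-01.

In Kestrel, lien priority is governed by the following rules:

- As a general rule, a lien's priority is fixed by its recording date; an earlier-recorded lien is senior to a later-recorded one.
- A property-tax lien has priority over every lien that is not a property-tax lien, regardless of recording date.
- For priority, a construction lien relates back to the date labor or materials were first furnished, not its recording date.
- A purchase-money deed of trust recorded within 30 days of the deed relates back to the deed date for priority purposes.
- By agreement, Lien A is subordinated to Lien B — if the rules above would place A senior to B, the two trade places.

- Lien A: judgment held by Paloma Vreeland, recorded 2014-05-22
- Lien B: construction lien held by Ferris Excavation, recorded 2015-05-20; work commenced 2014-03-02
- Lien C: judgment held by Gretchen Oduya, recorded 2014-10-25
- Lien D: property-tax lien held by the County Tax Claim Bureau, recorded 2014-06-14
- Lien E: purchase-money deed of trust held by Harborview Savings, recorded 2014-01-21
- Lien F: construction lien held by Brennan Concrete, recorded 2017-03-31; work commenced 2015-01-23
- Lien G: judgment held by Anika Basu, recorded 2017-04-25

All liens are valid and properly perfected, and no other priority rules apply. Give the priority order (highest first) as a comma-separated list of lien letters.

Effective dates: B is treated as recorded 2014-03-02, the work-commencement date; E was recorded within the 30-day window, so its effective date is the deed date 2014-01-01; F relates back to 2015-01-23 (work commenced).
As a property-tax lien, D is senior to every other lien.
The other liens, earliest effective date first: E (2014-01-01), B (2014-03-02), A (2014-05-22), C (2014-10-25), F (2015-01-23), G (2017-04-25).
A is already junior to B, so the subordination agreement changes nothing.

D, E, B, A, C, F, G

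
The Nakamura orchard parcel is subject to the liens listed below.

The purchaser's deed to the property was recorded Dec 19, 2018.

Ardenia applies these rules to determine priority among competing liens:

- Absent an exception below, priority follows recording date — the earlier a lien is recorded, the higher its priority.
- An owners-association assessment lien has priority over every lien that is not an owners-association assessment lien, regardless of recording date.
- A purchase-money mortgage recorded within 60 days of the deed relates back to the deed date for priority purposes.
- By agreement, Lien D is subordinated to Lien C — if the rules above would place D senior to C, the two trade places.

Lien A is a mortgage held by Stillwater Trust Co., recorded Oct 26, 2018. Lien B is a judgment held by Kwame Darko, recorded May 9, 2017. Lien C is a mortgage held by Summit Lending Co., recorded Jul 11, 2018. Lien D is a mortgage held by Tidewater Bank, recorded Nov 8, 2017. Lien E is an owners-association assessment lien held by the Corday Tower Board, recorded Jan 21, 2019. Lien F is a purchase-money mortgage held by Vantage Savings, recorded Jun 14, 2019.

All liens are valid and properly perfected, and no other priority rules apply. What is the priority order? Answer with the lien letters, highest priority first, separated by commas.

E, B, C, D, A, F

Adjusting effective dates: F was recorded 177 days after the deed — beyond 60 days — so no relation-back applies.
E is an owners-association assessment lien and takes priority over every other lien.
The other liens, earliest effective date first: B (May 9, 2017), D (Nov 8, 2017), C (Jul 11, 2018), A (Oct 26, 2018), F (Jun 14, 2019).
D is senior to C before the subordination, so the two trade places.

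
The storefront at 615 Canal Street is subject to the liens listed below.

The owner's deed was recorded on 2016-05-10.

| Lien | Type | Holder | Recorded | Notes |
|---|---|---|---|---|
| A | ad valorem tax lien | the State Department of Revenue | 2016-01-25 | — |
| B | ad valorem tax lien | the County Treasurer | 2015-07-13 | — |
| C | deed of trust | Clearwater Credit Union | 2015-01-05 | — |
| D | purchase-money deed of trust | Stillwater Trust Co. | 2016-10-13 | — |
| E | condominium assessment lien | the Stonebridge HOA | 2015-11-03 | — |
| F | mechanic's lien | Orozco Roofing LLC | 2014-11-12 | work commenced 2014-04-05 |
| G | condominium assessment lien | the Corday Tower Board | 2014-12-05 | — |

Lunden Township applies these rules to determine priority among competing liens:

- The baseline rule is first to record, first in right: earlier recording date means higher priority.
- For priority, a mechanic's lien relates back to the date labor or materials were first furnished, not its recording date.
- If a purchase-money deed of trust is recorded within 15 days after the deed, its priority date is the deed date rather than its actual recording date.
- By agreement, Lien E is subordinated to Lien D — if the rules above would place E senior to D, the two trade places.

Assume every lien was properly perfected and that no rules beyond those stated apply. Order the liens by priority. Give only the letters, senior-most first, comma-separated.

F, G, C, B, D, A, E

Adjusting effective dates: D missed the 15-day window (156 days after the deed), so its recording date stands; F's effective date is 2014-04-05, when work began.
By effective date, earliest first: F (2014-04-05), G (2014-12-05), C (2015-01-05), B (2015-07-13), E (2015-11-03), A (2016-01-25), D (2016-10-13).
E would otherwise be senior to D, so under the subordination agreement E and D exchange positions.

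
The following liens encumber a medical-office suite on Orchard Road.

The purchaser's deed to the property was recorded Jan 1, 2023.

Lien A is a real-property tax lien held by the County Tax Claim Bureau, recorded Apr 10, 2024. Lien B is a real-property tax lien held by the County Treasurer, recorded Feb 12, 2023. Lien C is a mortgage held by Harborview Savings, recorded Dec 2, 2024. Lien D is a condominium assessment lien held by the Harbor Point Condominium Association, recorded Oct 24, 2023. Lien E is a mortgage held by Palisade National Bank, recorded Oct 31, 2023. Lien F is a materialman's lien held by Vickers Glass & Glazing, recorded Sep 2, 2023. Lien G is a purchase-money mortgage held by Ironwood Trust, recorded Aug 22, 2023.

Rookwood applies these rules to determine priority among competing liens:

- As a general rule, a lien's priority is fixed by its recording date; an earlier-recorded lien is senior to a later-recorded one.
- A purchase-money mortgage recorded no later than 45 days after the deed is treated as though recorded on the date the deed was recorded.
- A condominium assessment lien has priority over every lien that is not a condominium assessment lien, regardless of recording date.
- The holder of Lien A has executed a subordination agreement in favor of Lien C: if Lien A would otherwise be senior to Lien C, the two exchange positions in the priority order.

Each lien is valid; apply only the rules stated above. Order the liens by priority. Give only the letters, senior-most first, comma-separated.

D, B, G, F, E, C, A

Effective dates: G was recorded 233 days after the deed — beyond 45 days — so no relation-back applies.
D is a condominium assessment lien, so it outranks all other liens regardless of date.
Ordering the rest by effective date: B (Feb 12, 2023), G (Aug 22, 2023), F (Sep 2, 2023), E (Oct 31, 2023), A (Apr 10, 2024), C (Dec 2, 2024).
A would otherwise be senior to C, so under the subordination agreement A and C exchange positions.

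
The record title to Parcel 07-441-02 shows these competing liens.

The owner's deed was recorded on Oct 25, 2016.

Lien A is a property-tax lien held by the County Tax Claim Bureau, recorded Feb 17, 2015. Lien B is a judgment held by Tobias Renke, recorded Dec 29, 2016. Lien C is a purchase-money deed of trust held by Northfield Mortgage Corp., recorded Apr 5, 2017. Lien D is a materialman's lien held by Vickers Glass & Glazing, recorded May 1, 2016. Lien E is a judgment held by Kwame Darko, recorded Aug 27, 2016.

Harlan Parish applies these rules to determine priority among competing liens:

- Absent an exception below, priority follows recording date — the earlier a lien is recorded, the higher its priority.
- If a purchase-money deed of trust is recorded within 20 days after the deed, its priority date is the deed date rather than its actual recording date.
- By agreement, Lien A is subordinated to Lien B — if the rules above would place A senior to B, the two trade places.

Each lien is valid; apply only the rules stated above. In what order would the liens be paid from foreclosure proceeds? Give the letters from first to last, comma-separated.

B, D, E, A, C

First, effective dates: C was recorded 162 days after the deed — beyond 20 days — so no relation-back applies.
By effective date: A (Feb 17, 2015), D (May 1, 2016), E (Aug 27, 2016), B (Dec 29, 2016), C (Apr 5, 2017).
A is senior to B before the subordination, so the two trade places.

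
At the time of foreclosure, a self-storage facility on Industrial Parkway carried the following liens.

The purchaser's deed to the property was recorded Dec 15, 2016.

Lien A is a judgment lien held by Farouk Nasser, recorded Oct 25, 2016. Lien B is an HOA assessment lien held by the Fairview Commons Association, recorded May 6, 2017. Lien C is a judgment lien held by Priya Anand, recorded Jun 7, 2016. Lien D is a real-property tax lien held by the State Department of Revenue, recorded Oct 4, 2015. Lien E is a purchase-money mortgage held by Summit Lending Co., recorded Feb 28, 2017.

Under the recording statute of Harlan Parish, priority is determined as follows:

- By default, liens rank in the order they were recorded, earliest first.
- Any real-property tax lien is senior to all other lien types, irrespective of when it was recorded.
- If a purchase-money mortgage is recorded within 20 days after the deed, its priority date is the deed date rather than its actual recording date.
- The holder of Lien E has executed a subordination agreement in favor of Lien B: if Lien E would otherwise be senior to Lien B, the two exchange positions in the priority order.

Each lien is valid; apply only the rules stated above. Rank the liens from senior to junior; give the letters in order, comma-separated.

D, C, A, B, E

Effective dates: E was recorded 75 days after the deed — beyond 20 days — so no relation-back applies.
D is a real-property tax lien and takes priority over every other lien.
Remaining liens by effective date: C (Jun 7, 2016), A (Oct 25, 2016), E (Feb 28, 2017), B (May 6, 2017).
Because E would otherwise rank above B, the subordination swaps them.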